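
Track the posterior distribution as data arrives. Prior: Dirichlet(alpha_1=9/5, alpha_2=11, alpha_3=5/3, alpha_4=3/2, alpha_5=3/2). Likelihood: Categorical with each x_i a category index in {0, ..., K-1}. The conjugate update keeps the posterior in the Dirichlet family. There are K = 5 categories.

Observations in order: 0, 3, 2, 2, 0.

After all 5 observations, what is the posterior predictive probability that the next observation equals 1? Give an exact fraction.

165/337

obs 1: x=0 → posterior Dirichlet(14/5, 11, 5/3, 3/2, 3/2)
obs 2: x=3 → posterior Dirichlet(14/5, 11, 5/3, 5/2, 3/2)
obs 3: x=2 → posterior Dirichlet(14/5, 11, 8/3, 5/2, 3/2)
obs 4: x=2 → posterior Dirichlet(14/5, 11, 11/3, 5/2, 3/2)
obs 5: x=0 → posterior Dirichlet(19/5, 11, 11/3, 5/2, 3/2)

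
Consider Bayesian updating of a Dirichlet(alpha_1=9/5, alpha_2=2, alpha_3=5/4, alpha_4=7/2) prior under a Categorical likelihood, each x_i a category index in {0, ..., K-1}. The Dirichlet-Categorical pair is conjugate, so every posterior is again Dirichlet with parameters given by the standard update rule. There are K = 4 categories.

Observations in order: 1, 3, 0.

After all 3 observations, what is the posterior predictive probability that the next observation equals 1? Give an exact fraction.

obs 1: x=1 → posterior Dirichlet(9/5, 3, 5/4, 7/2)
obs 2: x=3 → posterior Dirichlet(9/5, 3, 5/4, 9/2)
obs 3: x=0 → posterior Dirichlet(14/5, 3, 5/4, 9/2)

20/77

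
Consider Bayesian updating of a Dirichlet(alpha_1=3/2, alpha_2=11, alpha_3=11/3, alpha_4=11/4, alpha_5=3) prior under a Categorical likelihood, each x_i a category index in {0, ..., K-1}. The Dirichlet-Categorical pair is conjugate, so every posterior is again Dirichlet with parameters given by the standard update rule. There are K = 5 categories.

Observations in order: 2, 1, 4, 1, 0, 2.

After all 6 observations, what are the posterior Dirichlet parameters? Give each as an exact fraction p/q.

alpha_1=5/2, alpha_2=13, alpha_3=17/3, alpha_4=11/4, alpha_5=4

obs 1: x=2 → posterior Dirichlet(3/2, 11, 14/3, 11/4, 3)
obs 2: x=1 → posterior Dirichlet(3/2, 12, 14/3, 11/4, 3)
obs 3: x=4 → posterior Dirichlet(3/2, 12, 14/3, 11/4, 4)
obs 4: x=1 → posterior Dirichlet(3/2, 13, 14/3, 11/4, 4)
obs 5: x=0 → posterior Dirichlet(5/2, 13, 14/3, 11/4, 4)
obs 6: x=2 → posterior Dirichlet(5/2, 13, 17/3, 11/4, 4)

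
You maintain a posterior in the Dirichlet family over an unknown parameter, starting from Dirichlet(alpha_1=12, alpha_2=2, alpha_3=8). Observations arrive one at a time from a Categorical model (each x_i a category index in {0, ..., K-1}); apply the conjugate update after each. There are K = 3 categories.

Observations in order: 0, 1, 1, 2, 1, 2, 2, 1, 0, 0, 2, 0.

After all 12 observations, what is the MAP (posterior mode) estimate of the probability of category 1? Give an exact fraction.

5/31

obs 1: x=0 → posterior Dirichlet(13, 2, 8)
obs 2: x=1 → posterior Dirichlet(13, 3, 8)
obs 3: x=1 → posterior Dirichlet(13, 4, 8)
obs 4: x=2 → posterior Dirichlet(13, 4, 9)
obs 5: x=1 → posterior Dirichlet(13, 5, 9)
obs 6: x=2 → posterior Dirichlet(13, 5, 10)
obs 7: x=2 → posterior Dirichlet(13, 5, 11)
obs 8: x=1 → posterior Dirichlet(13, 6, 11)
obs 9: x=0 → posterior Dirichlet(14, 6, 11)
obs 10: x=0 → posterior Dirichlet(15, 6, 11)
obs 11: x=2 → posterior Dirichlet(15, 6, 12)
obs 12: x=0 → posterior Dirichlet(16, 6, 12)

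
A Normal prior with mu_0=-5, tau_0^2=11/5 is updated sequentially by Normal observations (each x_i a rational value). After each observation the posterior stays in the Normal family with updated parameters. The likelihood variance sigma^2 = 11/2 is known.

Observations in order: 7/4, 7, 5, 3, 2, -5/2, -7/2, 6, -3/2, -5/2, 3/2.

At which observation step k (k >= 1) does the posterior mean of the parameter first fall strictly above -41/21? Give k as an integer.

obs 1: x=7/4 → posterior Normal(-43/14, 11/7)
obs 2: x=7 → posterior Normal(-5/6, 11/9)
obs 3: x=5 → posterior Normal(5/22, 1)
obs 4: x=3 → posterior Normal(17/26, 11/13)
obs 5: x=2 → posterior Normal(5/6, 11/15)
obs 6: x=-5/2 → posterior Normal(15/34, 11/17)
obs 7: x=-7/2 → posterior Normal(1/38, 11/19)
obs 8: x=6 → posterior Normal(25/42, 11/21)
obs 9: x=-3/2 → posterior Normal(19/46, 11/23)
obs 10: x=-5/2 → posterior Normal(9/50, 11/25)
obs 11: x=3/2 → posterior Normal(5/18, 11/27)

k = 2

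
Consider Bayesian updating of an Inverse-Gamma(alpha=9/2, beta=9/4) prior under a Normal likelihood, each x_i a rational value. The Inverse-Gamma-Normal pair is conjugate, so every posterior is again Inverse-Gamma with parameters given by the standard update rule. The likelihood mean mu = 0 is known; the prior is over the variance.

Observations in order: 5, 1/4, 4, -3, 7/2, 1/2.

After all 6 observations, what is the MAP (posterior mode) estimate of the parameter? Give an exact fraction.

1073/272

obs 1: x=5 → posterior Inverse-Gamma(5, 59/4)
obs 2: x=1/4 → posterior Inverse-Gamma(11/2, 473/32)
obs 3: x=4 → posterior Inverse-Gamma(6, 729/32)
obs 4: x=-3 → posterior Inverse-Gamma(13/2, 873/32)
obs 5: x=7/2 → posterior Inverse-Gamma(7, 1069/32)
obs 6: x=1/2 → posterior Inverse-Gamma(15/2, 1073/32)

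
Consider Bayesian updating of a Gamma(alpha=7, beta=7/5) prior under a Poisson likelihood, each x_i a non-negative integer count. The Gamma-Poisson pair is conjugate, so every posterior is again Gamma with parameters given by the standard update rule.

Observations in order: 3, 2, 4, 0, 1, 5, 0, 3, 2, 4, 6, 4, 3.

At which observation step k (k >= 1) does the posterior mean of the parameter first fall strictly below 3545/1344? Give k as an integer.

obs 1: x=3 → posterior Gamma(10, 12/5)
obs 2: x=2 → posterior Gamma(12, 17/5)
obs 3: x=4 → posterior Gamma(16, 22/5)
obs 4: x=0 → posterior Gamma(16, 27/5)
obs 5: x=1 → posterior Gamma(17, 32/5)
obs 6: x=5 → posterior Gamma(22, 37/5)
obs 7: x=0 → posterior Gamma(22, 42/5)
obs 8: x=3 → posterior Gamma(25, 47/5)
obs 9: x=2 → posterior Gamma(27, 52/5)
obs 10: x=4 → posterior Gamma(31, 57/5)
obs 11: x=6 → posterior Gamma(37, 62/5)
obs 12: x=4 → posterior Gamma(41, 67/5)
obs 13: x=3 → posterior Gamma(44, 72/5)

k = 7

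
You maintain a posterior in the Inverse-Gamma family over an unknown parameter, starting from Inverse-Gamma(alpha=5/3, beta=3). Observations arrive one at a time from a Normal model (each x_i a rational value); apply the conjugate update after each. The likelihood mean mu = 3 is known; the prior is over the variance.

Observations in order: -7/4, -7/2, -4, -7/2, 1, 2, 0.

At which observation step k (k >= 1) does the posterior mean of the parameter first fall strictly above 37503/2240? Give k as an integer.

obs 1: x=-7/4 → posterior Inverse-Gamma(13/6, 457/32)
obs 2: x=-7/2 → posterior Inverse-Gamma(8/3, 1133/32)
obs 3: x=-4 → posterior Inverse-Gamma(19/6, 1917/32)
obs 4: x=-7/2 → posterior Inverse-Gamma(11/3, 2593/32)
obs 5: x=1 → posterior Inverse-Gamma(25/6, 2657/32)
obs 6: x=2 → posterior Inverse-Gamma(14/3, 2673/32)
obs 7: x=0 → posterior Inverse-Gamma(31/6, 2817/32)

k = 2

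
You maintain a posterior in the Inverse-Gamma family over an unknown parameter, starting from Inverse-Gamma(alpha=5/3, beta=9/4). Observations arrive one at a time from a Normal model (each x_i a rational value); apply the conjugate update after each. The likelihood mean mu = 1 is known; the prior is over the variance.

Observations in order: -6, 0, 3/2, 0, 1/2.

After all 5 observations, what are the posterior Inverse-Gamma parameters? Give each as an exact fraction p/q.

alpha=25/6, beta=28

obs 1: x=-6 → posterior Inverse-Gamma(13/6, 107/4)
obs 2: x=0 → posterior Inverse-Gamma(8/3, 109/4)
obs 3: x=3/2 → posterior Inverse-Gamma(19/6, 219/8)
obs 4: x=0 → posterior Inverse-Gamma(11/3, 223/8)
obs 5: x=1/2 → posterior Inverse-Gamma(25/6, 28)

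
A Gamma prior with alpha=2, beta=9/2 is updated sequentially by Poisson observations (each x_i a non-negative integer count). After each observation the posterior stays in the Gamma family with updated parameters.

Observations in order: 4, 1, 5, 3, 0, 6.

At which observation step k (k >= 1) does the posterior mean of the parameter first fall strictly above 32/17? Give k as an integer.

obs 1: x=4 → posterior Gamma(6, 11/2)
obs 2: x=1 → posterior Gamma(7, 13/2)
obs 3: x=5 → posterior Gamma(12, 15/2)
obs 4: x=3 → posterior Gamma(15, 17/2)
obs 5: x=0 → posterior Gamma(15, 19/2)
obs 6: x=6 → posterior Gamma(21, 21/2)

k = 6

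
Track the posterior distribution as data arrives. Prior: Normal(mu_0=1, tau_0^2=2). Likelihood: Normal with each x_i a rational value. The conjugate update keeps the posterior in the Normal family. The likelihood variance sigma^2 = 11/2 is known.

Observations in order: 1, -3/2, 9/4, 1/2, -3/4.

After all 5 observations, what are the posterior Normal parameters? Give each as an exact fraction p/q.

obs 1: x=1 → posterior Normal(1, 22/15)
obs 2: x=-3/2 → posterior Normal(9/19, 22/19)
obs 3: x=9/4 → posterior Normal(18/23, 22/23)
obs 4: x=1/2 → posterior Normal(20/27, 22/27)
obs 5: x=-3/4 → posterior Normal(17/31, 22/31)

mu_0=17/31, tau_0^2=22/31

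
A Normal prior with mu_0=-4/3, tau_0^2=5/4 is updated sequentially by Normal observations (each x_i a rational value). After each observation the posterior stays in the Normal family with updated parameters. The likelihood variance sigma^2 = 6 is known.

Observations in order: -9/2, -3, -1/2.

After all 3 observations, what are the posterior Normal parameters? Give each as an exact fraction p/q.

mu_0=-24/13, tau_0^2=10/13

obs 1: x=-9/2 → posterior Normal(-109/58, 30/29)
obs 2: x=-3 → posterior Normal(-139/68, 15/17)
obs 3: x=-1/2 → posterior Normal(-24/13, 10/13)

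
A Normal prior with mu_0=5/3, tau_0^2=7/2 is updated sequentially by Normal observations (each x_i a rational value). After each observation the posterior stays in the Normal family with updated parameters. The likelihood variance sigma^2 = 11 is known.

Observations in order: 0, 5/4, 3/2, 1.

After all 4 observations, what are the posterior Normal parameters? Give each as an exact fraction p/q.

obs 1: x=0 → posterior Normal(110/87, 77/29)
obs 2: x=5/4 → posterior Normal(545/432, 77/36)
obs 3: x=3/2 → posterior Normal(671/516, 77/43)
obs 4: x=1 → posterior Normal(151/120, 77/50)

mu_0=151/120, tau_0^2=77/50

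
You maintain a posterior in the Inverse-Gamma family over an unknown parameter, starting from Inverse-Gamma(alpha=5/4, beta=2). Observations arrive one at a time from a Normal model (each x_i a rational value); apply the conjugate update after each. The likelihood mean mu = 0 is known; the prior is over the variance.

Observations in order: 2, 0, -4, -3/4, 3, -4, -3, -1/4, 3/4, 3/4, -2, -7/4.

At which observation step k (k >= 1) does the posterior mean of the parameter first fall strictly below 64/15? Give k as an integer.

k = 2

obs 1: x=2 → posterior Inverse-Gamma(7/4, 4)
obs 2: x=0 → posterior Inverse-Gamma(9/4, 4)
obs 3: x=-4 → posterior Inverse-Gamma(11/4, 12)
obs 4: x=-3/4 → posterior Inverse-Gamma(13/4, 393/32)
obs 5: x=3 → posterior Inverse-Gamma(15/4, 537/32)
obs 6: x=-4 → posterior Inverse-Gamma(17/4, 793/32)
obs 7: x=-3 → posterior Inverse-Gamma(19/4, 937/32)
obs 8: x=-1/4 → posterior Inverse-Gamma(21/4, 469/16)
obs 9: x=3/4 → posterior Inverse-Gamma(23/4, 947/32)
obs 10: x=3/4 → posterior Inverse-Gamma(25/4, 239/8)
obs 11: x=-2 → posterior Inverse-Gamma(27/4, 255/8)
obs 12: x=-7/4 → posterior Inverse-Gamma(29/4, 1069/32)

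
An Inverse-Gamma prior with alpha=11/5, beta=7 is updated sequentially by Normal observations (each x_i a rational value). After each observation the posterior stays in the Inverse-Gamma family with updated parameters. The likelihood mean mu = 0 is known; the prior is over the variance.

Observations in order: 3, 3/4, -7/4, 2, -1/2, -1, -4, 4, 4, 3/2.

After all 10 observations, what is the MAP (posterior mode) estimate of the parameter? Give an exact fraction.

obs 1: x=3 → posterior Inverse-Gamma(27/10, 23/2)
obs 2: x=3/4 → posterior Inverse-Gamma(16/5, 377/32)
obs 3: x=-7/4 → posterior Inverse-Gamma(37/10, 213/16)
obs 4: x=2 → posterior Inverse-Gamma(21/5, 245/16)
obs 5: x=-1/2 → posterior Inverse-Gamma(47/10, 247/16)
obs 6: x=-1 → posterior Inverse-Gamma(26/5, 255/16)
obs 7: x=-4 → posterior Inverse-Gamma(57/10, 383/16)
obs 8: x=4 → posterior Inverse-Gamma(31/5, 511/16)
obs 9: x=4 → posterior Inverse-Gamma(67/10, 639/16)
obs 10: x=3/2 → posterior Inverse-Gamma(36/5, 657/16)

3285/656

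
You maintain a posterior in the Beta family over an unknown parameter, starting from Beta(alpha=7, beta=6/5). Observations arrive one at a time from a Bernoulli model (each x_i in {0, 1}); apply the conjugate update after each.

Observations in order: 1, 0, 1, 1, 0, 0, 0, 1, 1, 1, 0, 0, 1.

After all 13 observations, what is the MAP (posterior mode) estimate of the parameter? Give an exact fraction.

65/96

obs 1: x=1 → posterior Beta(8, 6/5)
obs 2: x=0 → posterior Beta(8, 11/5)
obs 3: x=1 → posterior Beta(9, 11/5)
obs 4: x=1 → posterior Beta(10, 11/5)
obs 5: x=0 → posterior Beta(10, 16/5)
obs 6: x=0 → posterior Beta(10, 21/5)
obs 7: x=0 → posterior Beta(10, 26/5)
obs 8: x=1 → posterior Beta(11, 26/5)
obs 9: x=1 → posterior Beta(12, 26/5)
obs 10: x=1 → posterior Beta(13, 26/5)
obs 11: x=0 → posterior Beta(13, 31/5)
obs 12: x=0 → posterior Beta(13, 36/5)
obs 13: x=1 → posterior Beta(14, 36/5)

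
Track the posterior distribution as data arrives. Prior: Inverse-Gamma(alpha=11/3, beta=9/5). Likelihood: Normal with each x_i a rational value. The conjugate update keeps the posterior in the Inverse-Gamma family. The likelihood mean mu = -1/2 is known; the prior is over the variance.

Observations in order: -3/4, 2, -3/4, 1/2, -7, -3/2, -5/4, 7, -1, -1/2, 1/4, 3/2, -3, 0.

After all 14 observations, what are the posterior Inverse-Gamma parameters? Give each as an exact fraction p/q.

alpha=32/3, beta=2447/40

obs 1: x=-3/4 → posterior Inverse-Gamma(25/6, 293/160)
obs 2: x=2 → posterior Inverse-Gamma(14/3, 793/160)
obs 3: x=-3/4 → posterior Inverse-Gamma(31/6, 399/80)
obs 4: x=1/2 → posterior Inverse-Gamma(17/3, 439/80)
obs 5: x=-7 → posterior Inverse-Gamma(37/6, 2129/80)
obs 6: x=-3/2 → posterior Inverse-Gamma(20/3, 2169/80)
obs 7: x=-5/4 → posterior Inverse-Gamma(43/6, 4383/160)
obs 8: x=7 → posterior Inverse-Gamma(23/3, 8883/160)
obs 9: x=-1 → posterior Inverse-Gamma(49/6, 8903/160)
obs 10: x=-1/2 → posterior Inverse-Gamma(26/3, 8903/160)
obs 11: x=1/4 → posterior Inverse-Gamma(55/6, 2237/40)
obs 12: x=3/2 → posterior Inverse-Gamma(29/3, 2317/40)
obs 13: x=-3 → posterior Inverse-Gamma(61/6, 1221/20)
obs 14: x=0 → posterior Inverse-Gamma(32/3, 2447/40)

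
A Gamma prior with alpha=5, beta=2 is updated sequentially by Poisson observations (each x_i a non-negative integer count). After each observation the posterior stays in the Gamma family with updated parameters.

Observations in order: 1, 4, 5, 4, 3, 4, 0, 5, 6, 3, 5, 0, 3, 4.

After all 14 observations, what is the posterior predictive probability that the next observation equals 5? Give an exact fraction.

obs 1: x=1 → posterior Gamma(6, 3)
obs 2: x=4 → posterior Gamma(10, 4)
obs 3: x=5 → posterior Gamma(15, 5)
obs 4: x=4 → posterior Gamma(19, 6)
obs 5: x=3 → posterior Gamma(22, 7)
obs 6: x=4 → posterior Gamma(26, 8)
obs 7: x=0 → posterior Gamma(26, 9)
obs 8: x=5 → posterior Gamma(31, 10)
obs 9: x=6 → posterior Gamma(37, 11)
obs 10: x=3 → posterior Gamma(40, 12)
obs 11: x=5 → posterior Gamma(45, 13)
obs 12: x=0 → posterior Gamma(45, 14)
obs 13: x=3 → posterior Gamma(48, 15)
obs 14: x=4 → posterior Gamma(52, 16)

1571381159032114994780056440759872094135283545830249624824207581904896/13664335558742373895529280682718159499443262077724642170999707764850577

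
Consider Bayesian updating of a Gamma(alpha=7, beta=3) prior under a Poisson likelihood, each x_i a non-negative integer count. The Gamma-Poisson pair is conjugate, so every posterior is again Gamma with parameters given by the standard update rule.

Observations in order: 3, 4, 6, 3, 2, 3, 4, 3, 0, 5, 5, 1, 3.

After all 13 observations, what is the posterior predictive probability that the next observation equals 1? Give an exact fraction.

4921247760543157718847258907794810470224246668459803058110464/33300140732146818380750772381422989832214186835186851059977249

obs 1: x=3 → posterior Gamma(10, 4)
obs 2: x=4 → posterior Gamma(14, 5)
obs 3: x=6 → posterior Gamma(20, 6)
obs 4: x=3 → posterior Gamma(23, 7)
obs 5: x=2 → posterior Gamma(25, 8)
obs 6: x=3 → posterior Gamma(28, 9)
obs 7: x=4 → posterior Gamma(32, 10)
obs 8: x=3 → posterior Gamma(35, 11)
obs 9: x=0 → posterior Gamma(35, 12)
obs 10: x=5 → posterior Gamma(40, 13)
obs 11: x=5 → posterior Gamma(45, 14)
obs 12: x=1 → posterior Gamma(46, 15)
obs 13: x=3 → posterior Gamma(49, 16)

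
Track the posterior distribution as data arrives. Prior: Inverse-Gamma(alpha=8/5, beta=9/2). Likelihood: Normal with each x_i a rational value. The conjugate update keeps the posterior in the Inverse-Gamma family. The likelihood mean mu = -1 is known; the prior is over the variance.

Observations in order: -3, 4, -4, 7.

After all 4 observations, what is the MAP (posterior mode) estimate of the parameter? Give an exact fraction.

obs 1: x=-3 → posterior Inverse-Gamma(21/10, 13/2)
obs 2: x=4 → posterior Inverse-Gamma(13/5, 19)
obs 3: x=-4 → posterior Inverse-Gamma(31/10, 47/2)
obs 4: x=7 → posterior Inverse-Gamma(18/5, 111/2)

555/46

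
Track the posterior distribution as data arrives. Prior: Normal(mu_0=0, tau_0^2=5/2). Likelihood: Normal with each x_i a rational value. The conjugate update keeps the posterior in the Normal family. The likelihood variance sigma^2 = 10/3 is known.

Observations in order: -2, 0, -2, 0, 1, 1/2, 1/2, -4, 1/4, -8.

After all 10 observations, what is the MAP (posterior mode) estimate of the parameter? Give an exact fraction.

obs 1: x=-2 → posterior Normal(-6/7, 10/7)
obs 2: x=0 → posterior Normal(-3/5, 1)
obs 3: x=-2 → posterior Normal(-12/13, 10/13)
obs 4: x=0 → posterior Normal(-3/4, 5/8)
obs 5: x=1 → posterior Normal(-9/19, 10/19)
obs 6: x=1/2 → posterior Normal(-15/44, 5/11)
obs 7: x=1/2 → posterior Normal(-6/25, 2/5)
obs 8: x=-4 → posterior Normal(-9/14, 5/14)
obs 9: x=1/4 → posterior Normal(-69/124, 10/31)
obs 10: x=-8 → posterior Normal(-165/136, 5/17)

-165/136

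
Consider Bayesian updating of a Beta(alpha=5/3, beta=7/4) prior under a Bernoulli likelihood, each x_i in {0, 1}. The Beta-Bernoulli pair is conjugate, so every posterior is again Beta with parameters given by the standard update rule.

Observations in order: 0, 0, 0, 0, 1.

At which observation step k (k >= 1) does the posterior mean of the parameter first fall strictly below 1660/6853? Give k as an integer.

k = 4

obs 1: x=0 → posterior Beta(5/3, 11/4)
obs 2: x=0 → posterior Beta(5/3, 15/4)
obs 3: x=0 → posterior Beta(5/3, 19/4)
obs 4: x=0 → posterior Beta(5/3, 23/4)
obs 5: x=1 → posterior Beta(8/3, 23/4)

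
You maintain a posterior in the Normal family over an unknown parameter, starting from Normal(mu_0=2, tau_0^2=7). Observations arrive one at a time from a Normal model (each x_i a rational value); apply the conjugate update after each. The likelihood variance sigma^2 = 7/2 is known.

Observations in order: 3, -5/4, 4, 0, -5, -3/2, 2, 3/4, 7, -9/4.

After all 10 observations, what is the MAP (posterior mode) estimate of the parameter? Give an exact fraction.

31/42

obs 1: x=3 → posterior Normal(8/3, 7/3)
obs 2: x=-5/4 → posterior Normal(11/10, 7/5)
obs 3: x=4 → posterior Normal(27/14, 1)
obs 4: x=0 → posterior Normal(3/2, 7/9)
obs 5: x=-5 → posterior Normal(7/22, 7/11)
obs 6: x=-3/2 → posterior Normal(1/26, 7/13)
obs 7: x=2 → posterior Normal(3/10, 7/15)
obs 8: x=3/4 → posterior Normal(6/17, 7/17)
obs 9: x=7 → posterior Normal(20/19, 7/19)
obs 10: x=-9/4 → posterior Normal(31/42, 1/3)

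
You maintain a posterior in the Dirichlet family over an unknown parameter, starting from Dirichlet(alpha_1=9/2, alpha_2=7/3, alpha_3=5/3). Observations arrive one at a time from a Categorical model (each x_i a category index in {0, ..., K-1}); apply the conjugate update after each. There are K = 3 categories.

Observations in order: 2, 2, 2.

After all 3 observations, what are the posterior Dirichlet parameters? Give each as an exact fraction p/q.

obs 1: x=2 → posterior Dirichlet(9/2, 7/3, 8/3)
obs 2: x=2 → posterior Dirichlet(9/2, 7/3, 11/3)
obs 3: x=2 → posterior Dirichlet(9/2, 7/3, 14/3)

alpha_1=9/2, alpha_2=7/3, alpha_3=14/3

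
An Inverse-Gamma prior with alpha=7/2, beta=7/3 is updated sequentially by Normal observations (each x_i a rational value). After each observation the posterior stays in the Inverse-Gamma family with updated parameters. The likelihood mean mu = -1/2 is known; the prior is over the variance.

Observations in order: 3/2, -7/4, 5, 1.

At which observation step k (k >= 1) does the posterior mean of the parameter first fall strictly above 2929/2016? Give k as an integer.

obs 1: x=3/2 → posterior Inverse-Gamma(4, 13/3)
obs 2: x=-7/4 → posterior Inverse-Gamma(9/2, 491/96)
obs 3: x=5 → posterior Inverse-Gamma(5, 1943/96)
obs 4: x=1 → posterior Inverse-Gamma(11/2, 2051/96)

k = 2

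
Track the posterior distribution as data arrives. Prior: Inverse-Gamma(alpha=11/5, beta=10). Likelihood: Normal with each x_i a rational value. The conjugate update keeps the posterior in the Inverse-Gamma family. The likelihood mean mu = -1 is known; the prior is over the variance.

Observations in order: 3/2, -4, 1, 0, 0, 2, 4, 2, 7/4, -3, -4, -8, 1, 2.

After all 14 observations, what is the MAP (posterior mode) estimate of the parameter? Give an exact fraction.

785/96

obs 1: x=3/2 → posterior Inverse-Gamma(27/10, 105/8)
obs 2: x=-4 → posterior Inverse-Gamma(16/5, 141/8)
obs 3: x=1 → posterior Inverse-Gamma(37/10, 157/8)
obs 4: x=0 → posterior Inverse-Gamma(21/5, 161/8)
obs 5: x=0 → posterior Inverse-Gamma(47/10, 165/8)
obs 6: x=2 → posterior Inverse-Gamma(26/5, 201/8)
obs 7: x=4 → posterior Inverse-Gamma(57/10, 301/8)
obs 8: x=2 → posterior Inverse-Gamma(31/5, 337/8)
obs 9: x=7/4 → posterior Inverse-Gamma(67/10, 1469/32)
obs 10: x=-3 → posterior Inverse-Gamma(36/5, 1533/32)
obs 11: x=-4 → posterior Inverse-Gamma(77/10, 1677/32)
obs 12: x=-8 → posterior Inverse-Gamma(41/5, 2461/32)
obs 13: x=1 → posterior Inverse-Gamma(87/10, 2525/32)
obs 14: x=2 → posterior Inverse-Gamma(46/5, 2669/32)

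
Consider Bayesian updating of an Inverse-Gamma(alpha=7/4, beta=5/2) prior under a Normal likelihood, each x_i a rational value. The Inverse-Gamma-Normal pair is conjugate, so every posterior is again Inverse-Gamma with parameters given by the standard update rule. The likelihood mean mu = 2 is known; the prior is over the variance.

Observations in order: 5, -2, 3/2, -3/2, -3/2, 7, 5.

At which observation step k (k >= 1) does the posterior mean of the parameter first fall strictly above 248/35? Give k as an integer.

k = 2

obs 1: x=5 → posterior Inverse-Gamma(9/4, 7)
obs 2: x=-2 → posterior Inverse-Gamma(11/4, 15)
obs 3: x=3/2 → posterior Inverse-Gamma(13/4, 121/8)
obs 4: x=-3/2 → posterior Inverse-Gamma(15/4, 85/4)
obs 5: x=-3/2 → posterior Inverse-Gamma(17/4, 219/8)
obs 6: x=7 → posterior Inverse-Gamma(19/4, 319/8)
obs 7: x=5 → posterior Inverse-Gamma(21/4, 355/8)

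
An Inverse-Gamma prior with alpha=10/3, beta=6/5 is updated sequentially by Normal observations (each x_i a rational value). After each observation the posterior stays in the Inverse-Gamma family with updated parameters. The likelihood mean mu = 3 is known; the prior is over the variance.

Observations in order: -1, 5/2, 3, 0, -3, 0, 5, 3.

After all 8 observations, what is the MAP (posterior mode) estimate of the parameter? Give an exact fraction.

obs 1: x=-1 → posterior Inverse-Gamma(23/6, 46/5)
obs 2: x=5/2 → posterior Inverse-Gamma(13/3, 373/40)
obs 3: x=3 → posterior Inverse-Gamma(29/6, 373/40)
obs 4: x=0 → posterior Inverse-Gamma(16/3, 553/40)
obs 5: x=-3 → posterior Inverse-Gamma(35/6, 1273/40)
obs 6: x=0 → posterior Inverse-Gamma(19/3, 1453/40)
obs 7: x=5 → posterior Inverse-Gamma(41/6, 1533/40)
obs 8: x=3 → posterior Inverse-Gamma(22/3, 1533/40)

4599/1000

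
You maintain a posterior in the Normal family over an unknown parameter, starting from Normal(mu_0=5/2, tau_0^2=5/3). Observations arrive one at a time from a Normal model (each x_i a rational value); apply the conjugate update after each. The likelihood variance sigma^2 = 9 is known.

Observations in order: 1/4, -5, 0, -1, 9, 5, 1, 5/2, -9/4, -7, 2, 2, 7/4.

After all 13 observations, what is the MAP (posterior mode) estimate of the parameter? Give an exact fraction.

obs 1: x=1/4 → posterior Normal(275/128, 45/32)
obs 2: x=-5 → posterior Normal(175/148, 45/37)
obs 3: x=0 → posterior Normal(25/24, 15/14)
obs 4: x=-1 → posterior Normal(155/188, 45/47)
obs 5: x=9 → posterior Normal(335/208, 45/52)
obs 6: x=5 → posterior Normal(145/76, 15/19)
obs 7: x=1 → posterior Normal(455/248, 45/62)
obs 8: x=5/2 → posterior Normal(505/268, 45/67)
obs 9: x=-9/4 → posterior Normal(115/72, 5/8)
obs 10: x=-7 → posterior Normal(80/77, 45/77)
obs 11: x=2 → posterior Normal(45/41, 45/82)
obs 12: x=2 → posterior Normal(100/87, 15/29)
obs 13: x=7/4 → posterior Normal(435/368, 45/92)

435/368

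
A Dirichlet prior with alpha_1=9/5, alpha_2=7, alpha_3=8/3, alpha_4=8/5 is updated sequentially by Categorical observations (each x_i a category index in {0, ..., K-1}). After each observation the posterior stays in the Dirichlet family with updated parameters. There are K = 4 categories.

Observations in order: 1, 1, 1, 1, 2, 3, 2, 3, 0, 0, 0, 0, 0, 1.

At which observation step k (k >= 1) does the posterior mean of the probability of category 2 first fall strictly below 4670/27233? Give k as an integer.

obs 1: x=1 → posterior Dirichlet(9/5, 8, 8/3, 8/5)
obs 2: x=1 → posterior Dirichlet(9/5, 9, 8/3, 8/5)
obs 3: x=1 → posterior Dirichlet(9/5, 10, 8/3, 8/5)
obs 4: x=1 → posterior Dirichlet(9/5, 11, 8/3, 8/5)
obs 5: x=2 → posterior Dirichlet(9/5, 11, 11/3, 8/5)
obs 6: x=3 → posterior Dirichlet(9/5, 11, 11/3, 13/5)
obs 7: x=2 → posterior Dirichlet(9/5, 11, 14/3, 13/5)
obs 8: x=3 → posterior Dirichlet(9/5, 11, 14/3, 18/5)
obs 9: x=0 → posterior Dirichlet(14/5, 11, 14/3, 18/5)
obs 10: x=0 → posterior Dirichlet(19/5, 11, 14/3, 18/5)
obs 11: x=0 → posterior Dirichlet(24/5, 11, 14/3, 18/5)
obs 12: x=0 → posterior Dirichlet(29/5, 11, 14/3, 18/5)
obs 13: x=0 → posterior Dirichlet(34/5, 11, 14/3, 18/5)
obs 14: x=1 → posterior Dirichlet(34/5, 12, 14/3, 18/5)

k = 3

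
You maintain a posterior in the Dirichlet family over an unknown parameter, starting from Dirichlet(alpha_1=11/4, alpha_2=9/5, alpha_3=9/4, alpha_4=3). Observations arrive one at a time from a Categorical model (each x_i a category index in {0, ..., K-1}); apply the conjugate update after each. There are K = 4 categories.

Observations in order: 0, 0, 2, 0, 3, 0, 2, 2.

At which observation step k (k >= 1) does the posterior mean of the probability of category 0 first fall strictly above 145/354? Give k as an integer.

obs 1: x=0 → posterior Dirichlet(15/4, 9/5, 9/4, 3)
obs 2: x=0 → posterior Dirichlet(19/4, 9/5, 9/4, 3)
obs 3: x=2 → posterior Dirichlet(19/4, 9/5, 13/4, 3)
obs 4: x=0 → posterior Dirichlet(23/4, 9/5, 13/4, 3)
obs 5: x=3 → posterior Dirichlet(23/4, 9/5, 13/4, 4)
obs 6: x=0 → posterior Dirichlet(27/4, 9/5, 13/4, 4)
obs 7: x=2 → posterior Dirichlet(27/4, 9/5, 17/4, 4)
obs 8: x=2 → posterior Dirichlet(27/4, 9/5, 21/4, 4)

k = 4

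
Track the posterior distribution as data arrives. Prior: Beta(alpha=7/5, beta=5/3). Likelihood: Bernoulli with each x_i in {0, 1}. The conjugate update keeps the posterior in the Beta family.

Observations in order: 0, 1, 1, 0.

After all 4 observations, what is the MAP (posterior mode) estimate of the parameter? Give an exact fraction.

obs 1: x=0 → posterior Beta(7/5, 8/3)
obs 2: x=1 → posterior Beta(12/5, 8/3)
obs 3: x=1 → posterior Beta(17/5, 8/3)
obs 4: x=0 → posterior Beta(17/5, 11/3)

9/19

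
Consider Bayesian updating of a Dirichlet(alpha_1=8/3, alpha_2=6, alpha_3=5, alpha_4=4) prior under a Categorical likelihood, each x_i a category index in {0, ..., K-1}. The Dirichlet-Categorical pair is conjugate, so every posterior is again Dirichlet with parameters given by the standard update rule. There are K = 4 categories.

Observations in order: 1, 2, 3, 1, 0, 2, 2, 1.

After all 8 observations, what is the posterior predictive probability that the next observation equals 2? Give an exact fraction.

24/77

obs 1: x=1 → posterior Dirichlet(8/3, 7, 5, 4)
obs 2: x=2 → posterior Dirichlet(8/3, 7, 6, 4)
obs 3: x=3 → posterior Dirichlet(8/3, 7, 6, 5)
obs 4: x=1 → posterior Dirichlet(8/3, 8, 6, 5)
obs 5: x=0 → posterior Dirichlet(11/3, 8, 6, 5)
obs 6: x=2 → posterior Dirichlet(11/3, 8, 7, 5)
obs 7: x=2 → posterior Dirichlet(11/3, 8, 8, 5)
obs 8: x=1 → posterior Dirichlet(11/3, 9, 8, 5)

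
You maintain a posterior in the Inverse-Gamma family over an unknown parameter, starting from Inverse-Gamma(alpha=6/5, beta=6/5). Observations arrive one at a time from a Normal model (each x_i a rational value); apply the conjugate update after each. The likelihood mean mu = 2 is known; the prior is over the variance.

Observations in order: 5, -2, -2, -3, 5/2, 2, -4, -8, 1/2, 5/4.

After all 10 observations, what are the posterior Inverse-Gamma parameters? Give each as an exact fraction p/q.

obs 1: x=5 → posterior Inverse-Gamma(17/10, 57/10)
obs 2: x=-2 → posterior Inverse-Gamma(11/5, 137/10)
obs 3: x=-2 → posterior Inverse-Gamma(27/10, 217/10)
obs 4: x=-3 → posterior Inverse-Gamma(16/5, 171/5)
obs 5: x=5/2 → posterior Inverse-Gamma(37/10, 1373/40)
obs 6: x=2 → posterior Inverse-Gamma(21/5, 1373/40)
obs 7: x=-4 → posterior Inverse-Gamma(47/10, 2093/40)
obs 8: x=-8 → posterior Inverse-Gamma(26/5, 4093/40)
obs 9: x=1/2 → posterior Inverse-Gamma(57/10, 2069/20)
obs 10: x=5/4 → posterior Inverse-Gamma(31/5, 16597/160)

alpha=31/5, beta=16597/160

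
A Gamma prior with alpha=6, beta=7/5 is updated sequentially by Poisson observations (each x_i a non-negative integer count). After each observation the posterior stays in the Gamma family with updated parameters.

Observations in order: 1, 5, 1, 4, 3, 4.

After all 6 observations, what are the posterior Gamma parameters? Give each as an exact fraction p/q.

obs 1: x=1 → posterior Gamma(7, 12/5)
obs 2: x=5 → posterior Gamma(12, 17/5)
obs 3: x=1 → posterior Gamma(13, 22/5)
obs 4: x=4 → posterior Gamma(17, 27/5)
obs 5: x=3 → posterior Gamma(20, 32/5)
obs 6: x=4 → posterior Gamma(24, 37/5)

alpha=24, beta=37/5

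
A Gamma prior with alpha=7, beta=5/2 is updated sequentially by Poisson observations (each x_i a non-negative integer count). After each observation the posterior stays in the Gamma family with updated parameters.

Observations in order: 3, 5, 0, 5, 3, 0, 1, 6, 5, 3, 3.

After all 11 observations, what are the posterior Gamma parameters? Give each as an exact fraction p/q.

alpha=41, beta=27/2

obs 1: x=3 → posterior Gamma(10, 7/2)
obs 2: x=5 → posterior Gamma(15, 9/2)
obs 3: x=0 → posterior Gamma(15, 11/2)
obs 4: x=5 → posterior Gamma(20, 13/2)
obs 5: x=3 → posterior Gamma(23, 15/2)
obs 6: x=0 → posterior Gamma(23, 17/2)
obs 7: x=1 → posterior Gamma(24, 19/2)
obs 8: x=6 → posterior Gamma(30, 21/2)
obs 9: x=5 → posterior Gamma(35, 23/2)
obs 10: x=3 → posterior Gamma(38, 25/2)
obs 11: x=3 → posterior Gamma(41, 27/2)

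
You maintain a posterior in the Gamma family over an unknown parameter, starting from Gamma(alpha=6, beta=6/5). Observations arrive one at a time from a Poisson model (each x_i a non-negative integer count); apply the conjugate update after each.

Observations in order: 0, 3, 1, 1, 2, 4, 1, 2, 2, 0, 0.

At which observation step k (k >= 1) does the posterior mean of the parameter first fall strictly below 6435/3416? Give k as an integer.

obs 1: x=0 → posterior Gamma(6, 11/5)
obs 2: x=3 → posterior Gamma(9, 16/5)
obs 3: x=1 → posterior Gamma(10, 21/5)
obs 4: x=1 → posterior Gamma(11, 26/5)
obs 5: x=2 → posterior Gamma(13, 31/5)
obs 6: x=4 → posterior Gamma(17, 36/5)
obs 7: x=1 → posterior Gamma(18, 41/5)
obs 8: x=2 → posterior Gamma(20, 46/5)
obs 9: x=2 → posterior Gamma(22, 51/5)
obs 10: x=0 → posterior Gamma(22, 56/5)
obs 11: x=0 → posterior Gamma(22, 61/5)

k = 11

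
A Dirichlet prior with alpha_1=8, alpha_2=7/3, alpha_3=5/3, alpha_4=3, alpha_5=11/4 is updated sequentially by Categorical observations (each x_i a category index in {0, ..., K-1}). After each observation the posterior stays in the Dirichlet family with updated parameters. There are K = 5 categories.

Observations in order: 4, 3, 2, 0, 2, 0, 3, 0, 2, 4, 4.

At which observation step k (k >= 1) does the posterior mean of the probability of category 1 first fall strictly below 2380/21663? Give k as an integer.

obs 1: x=4 → posterior Dirichlet(8, 7/3, 5/3, 3, 15/4)
obs 2: x=3 → posterior Dirichlet(8, 7/3, 5/3, 4, 15/4)
obs 3: x=2 → posterior Dirichlet(8, 7/3, 8/3, 4, 15/4)
obs 4: x=0 → posterior Dirichlet(9, 7/3, 8/3, 4, 15/4)
obs 5: x=2 → posterior Dirichlet(9, 7/3, 11/3, 4, 15/4)
obs 6: x=0 → posterior Dirichlet(10, 7/3, 11/3, 4, 15/4)
obs 7: x=3 → posterior Dirichlet(10, 7/3, 11/3, 5, 15/4)
obs 8: x=0 → posterior Dirichlet(11, 7/3, 11/3, 5, 15/4)
obs 9: x=2 → posterior Dirichlet(11, 7/3, 14/3, 5, 15/4)
obs 10: x=4 → posterior Dirichlet(11, 7/3, 14/3, 5, 19/4)
obs 11: x=4 → posterior Dirichlet(11, 7/3, 14/3, 5, 23/4)

k = 4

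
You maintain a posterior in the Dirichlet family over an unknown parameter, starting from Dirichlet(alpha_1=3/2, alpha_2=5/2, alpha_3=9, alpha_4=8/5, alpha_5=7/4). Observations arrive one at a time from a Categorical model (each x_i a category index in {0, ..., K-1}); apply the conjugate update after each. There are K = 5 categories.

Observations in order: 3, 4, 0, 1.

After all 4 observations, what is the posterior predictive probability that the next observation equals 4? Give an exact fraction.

5/37

obs 1: x=3 → posterior Dirichlet(3/2, 5/2, 9, 13/5, 7/4)
obs 2: x=4 → posterior Dirichlet(3/2, 5/2, 9, 13/5, 11/4)
obs 3: x=0 → posterior Dirichlet(5/2, 5/2, 9, 13/5, 11/4)
obs 4: x=1 → posterior Dirichlet(5/2, 7/2, 9, 13/5, 11/4)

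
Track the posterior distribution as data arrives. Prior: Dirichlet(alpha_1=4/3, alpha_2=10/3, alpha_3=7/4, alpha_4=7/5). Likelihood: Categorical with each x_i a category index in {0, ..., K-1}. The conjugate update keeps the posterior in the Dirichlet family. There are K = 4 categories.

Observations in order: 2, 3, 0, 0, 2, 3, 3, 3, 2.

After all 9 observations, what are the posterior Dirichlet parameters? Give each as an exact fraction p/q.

obs 1: x=2 → posterior Dirichlet(4/3, 10/3, 11/4, 7/5)
obs 2: x=3 → posterior Dirichlet(4/3, 10/3, 11/4, 12/5)
obs 3: x=0 → posterior Dirichlet(7/3, 10/3, 11/4, 12/5)
obs 4: x=0 → posterior Dirichlet(10/3, 10/3, 11/4, 12/5)
obs 5: x=2 → posterior Dirichlet(10/3, 10/3, 15/4, 12/5)
obs 6: x=3 → posterior Dirichlet(10/3, 10/3, 15/4, 17/5)
obs 7: x=3 → posterior Dirichlet(10/3, 10/3, 15/4, 22/5)
obs 8: x=3 → posterior Dirichlet(10/3, 10/3, 15/4, 27/5)
obs 9: x=2 → posterior Dirichlet(10/3, 10/3, 19/4, 27/5)

alpha_1=10/3, alpha_2=10/3, alpha_3=19/4, alpha_4=27/5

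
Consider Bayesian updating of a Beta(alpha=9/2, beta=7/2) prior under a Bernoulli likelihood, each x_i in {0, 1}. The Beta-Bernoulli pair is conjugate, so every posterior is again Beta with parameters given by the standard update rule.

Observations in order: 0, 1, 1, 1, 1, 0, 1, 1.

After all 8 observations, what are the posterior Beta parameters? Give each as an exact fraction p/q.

obs 1: x=0 → posterior Beta(9/2, 9/2)
obs 2: x=1 → posterior Beta(11/2, 9/2)
obs 3: x=1 → posterior Beta(13/2, 9/2)
obs 4: x=1 → posterior Beta(15/2, 9/2)
obs 5: x=1 → posterior Beta(17/2, 9/2)
obs 6: x=0 → posterior Beta(17/2, 11/2)
obs 7: x=1 → posterior Beta(19/2, 11/2)
obs 8: x=1 → posterior Beta(21/2, 11/2)

alpha=21/2, beta=11/2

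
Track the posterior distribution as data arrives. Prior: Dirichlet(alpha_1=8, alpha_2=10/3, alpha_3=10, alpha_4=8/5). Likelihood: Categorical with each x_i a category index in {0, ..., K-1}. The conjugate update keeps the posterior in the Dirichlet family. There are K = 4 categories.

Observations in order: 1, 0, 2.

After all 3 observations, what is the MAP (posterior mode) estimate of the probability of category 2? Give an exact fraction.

obs 1: x=1 → posterior Dirichlet(8, 13/3, 10, 8/5)
obs 2: x=0 → posterior Dirichlet(9, 13/3, 10, 8/5)
obs 3: x=2 → posterior Dirichlet(9, 13/3, 11, 8/5)

150/329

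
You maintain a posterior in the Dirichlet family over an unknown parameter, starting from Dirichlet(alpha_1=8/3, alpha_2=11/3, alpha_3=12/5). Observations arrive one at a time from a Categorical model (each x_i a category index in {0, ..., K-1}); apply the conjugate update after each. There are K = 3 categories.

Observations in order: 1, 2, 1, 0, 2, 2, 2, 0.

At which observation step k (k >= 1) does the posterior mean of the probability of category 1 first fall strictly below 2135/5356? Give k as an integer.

obs 1: x=1 → posterior Dirichlet(8/3, 14/3, 12/5)
obs 2: x=2 → posterior Dirichlet(8/3, 14/3, 17/5)
obs 3: x=1 → posterior Dirichlet(8/3, 17/3, 17/5)
obs 4: x=0 → posterior Dirichlet(11/3, 17/3, 17/5)
obs 5: x=2 → posterior Dirichlet(11/3, 17/3, 22/5)
obs 6: x=2 → posterior Dirichlet(11/3, 17/3, 27/5)
obs 7: x=2 → posterior Dirichlet(11/3, 17/3, 32/5)
obs 8: x=0 → posterior Dirichlet(14/3, 17/3, 32/5)

k = 6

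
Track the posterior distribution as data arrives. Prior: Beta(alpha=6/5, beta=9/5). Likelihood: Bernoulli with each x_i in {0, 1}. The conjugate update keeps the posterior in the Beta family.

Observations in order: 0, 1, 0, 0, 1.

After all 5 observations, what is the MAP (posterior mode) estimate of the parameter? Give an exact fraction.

11/30

obs 1: x=0 → posterior Beta(6/5, 14/5)
obs 2: x=1 → posterior Beta(11/5, 14/5)
obs 3: x=0 → posterior Beta(11/5, 19/5)
obs 4: x=0 → posterior Beta(11/5, 24/5)
obs 5: x=1 → posterior Beta(16/5, 24/5)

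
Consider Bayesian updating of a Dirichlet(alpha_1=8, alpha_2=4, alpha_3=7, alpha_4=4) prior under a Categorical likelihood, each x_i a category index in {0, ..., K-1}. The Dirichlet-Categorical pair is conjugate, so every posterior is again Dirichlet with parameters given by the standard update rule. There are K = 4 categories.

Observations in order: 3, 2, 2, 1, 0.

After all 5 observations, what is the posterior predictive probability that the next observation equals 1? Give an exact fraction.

5/28

obs 1: x=3 → posterior Dirichlet(8, 4, 7, 5)
obs 2: x=2 → posterior Dirichlet(8, 4, 8, 5)
obs 3: x=2 → posterior Dirichlet(8, 4, 9, 5)
obs 4: x=1 → posterior Dirichlet(8, 5, 9, 5)
obs 5: x=0 → posterior Dirichlet(9, 5, 9, 5)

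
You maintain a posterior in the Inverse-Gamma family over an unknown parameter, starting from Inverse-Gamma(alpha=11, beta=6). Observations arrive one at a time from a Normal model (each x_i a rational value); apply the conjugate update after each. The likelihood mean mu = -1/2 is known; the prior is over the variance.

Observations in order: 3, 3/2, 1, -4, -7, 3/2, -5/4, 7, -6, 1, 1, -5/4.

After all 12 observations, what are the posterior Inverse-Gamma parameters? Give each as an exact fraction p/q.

obs 1: x=3 → posterior Inverse-Gamma(23/2, 97/8)
obs 2: x=3/2 → posterior Inverse-Gamma(12, 113/8)
obs 3: x=1 → posterior Inverse-Gamma(25/2, 61/4)
obs 4: x=-4 → posterior Inverse-Gamma(13, 171/8)
obs 5: x=-7 → posterior Inverse-Gamma(27/2, 85/2)
obs 6: x=3/2 → posterior Inverse-Gamma(14, 89/2)
obs 7: x=-5/4 → posterior Inverse-Gamma(29/2, 1433/32)
obs 8: x=7 → posterior Inverse-Gamma(15, 2333/32)
obs 9: x=-6 → posterior Inverse-Gamma(31/2, 2817/32)
obs 10: x=1 → posterior Inverse-Gamma(16, 2853/32)
obs 11: x=1 → posterior Inverse-Gamma(33/2, 2889/32)
obs 12: x=-5/4 → posterior Inverse-Gamma(17, 1449/16)

alpha=17, beta=1449/16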